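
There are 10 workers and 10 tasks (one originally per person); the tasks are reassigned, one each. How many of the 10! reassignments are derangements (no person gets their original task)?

1334961

By inclusion-exclusion, !10 = Σ (-1)^k · 10!/k! for k=0..10
= 10! - 10!/1! + 10!/2! - 10!/3! + 10!/4! - 10!/5! + 10!/6! - 10!/7! + 10!/8! - 10!/9! + 10!/10!
= 3628800 - 3628800 + 1814400 - 604800 + 151200 - 30240 + 5040 - 720 + 90 - 10 + 1
= 1334961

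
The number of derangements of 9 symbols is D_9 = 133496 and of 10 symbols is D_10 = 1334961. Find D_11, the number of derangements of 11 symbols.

D_11 = (11-1)·(D_10 + D_9) = 10·(1334961 + 133496) = 10·1468457 = 14684570.

14684570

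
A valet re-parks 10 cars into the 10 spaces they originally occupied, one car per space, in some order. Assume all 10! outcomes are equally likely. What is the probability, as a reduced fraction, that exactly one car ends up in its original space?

Favorable outcomes: C(10,1)·!9 = 10·133496 = 1334960.
Total outcomes: 10! = 3628800.
Probability = 1334960/3628800 = 16687/45360.

16687/45360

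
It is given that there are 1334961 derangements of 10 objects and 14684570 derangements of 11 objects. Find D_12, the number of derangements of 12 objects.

176214841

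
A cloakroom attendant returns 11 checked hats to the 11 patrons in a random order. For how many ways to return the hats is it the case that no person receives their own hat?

By inclusion-exclusion, !11 = Σ (-1)^k · 11!/k! for k=0..11
= 11! - 11!/1! + 11!/2! - 11!/3! + 11!/4! - 11!/5! + 11!/6! - 11!/7! + 11!/8! - 11!/9! + 11!/10! - 11!/11!
= 39916800 - 39916800 + 19958400 - 6652800 + 1663200 - 332640 + 55440 - 7920 + 990 - 110 + 11 - 1
= 14684570

14684570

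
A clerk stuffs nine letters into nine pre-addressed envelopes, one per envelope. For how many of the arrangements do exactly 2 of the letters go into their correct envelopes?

Choose which 2 of the 9 are fixed: C(9,2) = 36.
The remaining 7 must be deranged: !7 = 1854.
Total: 36 × 1854 = 66744.

66744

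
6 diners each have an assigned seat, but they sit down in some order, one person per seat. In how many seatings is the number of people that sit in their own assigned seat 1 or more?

455

Sum C(6,i)·!(6-i) for i = 1..6:
  i=1: C(6,1)·!5 = 6·44 = 264
  i=2: C(6,2)·!4 = 15·9 = 135
  i=3: C(6,3)·!3 = 20·2 = 40
  i=4: C(6,4)·!2 = 15·1 = 15
  i=5: C(6,5)·!1 = 6·0 = 0
  i=6: C(6,6)·!0 = 1·1 = 1
Total = 455.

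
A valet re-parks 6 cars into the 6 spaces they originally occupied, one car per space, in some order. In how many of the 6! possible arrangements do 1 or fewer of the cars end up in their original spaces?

529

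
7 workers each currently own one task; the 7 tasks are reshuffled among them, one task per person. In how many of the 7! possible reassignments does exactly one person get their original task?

1855

Pick the single fixed position: C(7,1) = 7 ways.
The remaining 6 must be deranged: !6 = 265.
Total: 7 × 265 = 1855.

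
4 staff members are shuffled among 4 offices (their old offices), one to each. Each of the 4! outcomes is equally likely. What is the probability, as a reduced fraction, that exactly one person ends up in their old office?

Favorable outcomes: C(4,1)·!3 = 4·2 = 8.
Total outcomes: 4! = 24.
Probability = 8/24 = 1/3.

1/3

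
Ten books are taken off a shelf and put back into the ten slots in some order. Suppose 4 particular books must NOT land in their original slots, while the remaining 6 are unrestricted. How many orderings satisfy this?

2399760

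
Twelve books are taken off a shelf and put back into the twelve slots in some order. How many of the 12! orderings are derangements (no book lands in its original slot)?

Use !n = n·!(n-1) + (-1)^n.
!12 = 12·14684570 + 1 = 176214841

176214841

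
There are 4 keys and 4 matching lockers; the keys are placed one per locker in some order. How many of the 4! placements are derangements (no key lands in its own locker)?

By inclusion-exclusion, !4 = Σ (-1)^k · 4!/k! for k=0..4
= 4! - 4!/1! + 4!/2! - 4!/3! + 4!/4!
= 24 - 24 + 12 - 4 + 1
= 9

9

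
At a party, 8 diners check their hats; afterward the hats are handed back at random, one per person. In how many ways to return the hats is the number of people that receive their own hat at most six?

Sum C(8,i)·!(8-i) for i = 0..6:
  i=0: C(8,0)·!8 = 1·14833 = 14833
  i=1: C(8,1)·!7 = 8·1854 = 14832
  i=2: C(8,2)·!6 = 28·265 = 7420
  i=3: C(8,3)·!5 = 56·44 = 2464
  i=4: C(8,4)·!4 = 70·9 = 630
  i=5: C(8,5)·!3 = 56·2 = 112
  i=6: C(8,6)·!2 = 28·1 = 28
Total = 40319.

40319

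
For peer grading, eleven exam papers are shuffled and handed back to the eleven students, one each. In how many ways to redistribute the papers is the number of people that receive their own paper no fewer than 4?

757934

# with exactly i fixed is C(11,i)·!(11-i); sum over i=4..11:
  i=4: C(11,4)·!7 = 330·1854 = 611820
  i=5: C(11,5)·!6 = 462·265 = 122430
  i=6: C(11,6)·!5 = 462·44 = 20328
  i=7: C(11,7)·!4 = 330·9 = 2970
  i=8: C(11,8)·!3 = 165·2 = 330
  i=9: C(11,9)·!2 = 55·1 = 55
  i=10: C(11,10)·!1 = 11·0 = 0
  i=11: C(11,11)·!0 = 1·1 = 1
Total = 757934.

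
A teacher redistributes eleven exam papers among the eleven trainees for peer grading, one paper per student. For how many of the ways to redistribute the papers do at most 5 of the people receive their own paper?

39893116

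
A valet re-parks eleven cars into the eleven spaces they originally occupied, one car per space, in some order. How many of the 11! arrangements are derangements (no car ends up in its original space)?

14684570

Recurrence: !11 = 10·(!10 + !9).
!11 = 10·(1334961 + 133496) = 10·1468457 = 14684570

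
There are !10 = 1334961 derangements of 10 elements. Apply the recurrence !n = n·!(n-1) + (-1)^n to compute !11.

14684570

!11 = 11·1334961 - 1 = 14684570.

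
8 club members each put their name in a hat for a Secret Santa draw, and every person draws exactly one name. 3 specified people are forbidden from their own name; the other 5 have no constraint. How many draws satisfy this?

27240

Let A_j be the event that the j-th constrained one is fixed. By inclusion-exclusion over the 3 events:
Σ_{j=0}^{3} (-1)^j C(3,j)(8-j)!
= C(3,0)·8! - C(3,1)·7! + C(3,2)·6! - C(3,3)·5!
= 40320 - 15120 + 2160 - 120
= 27240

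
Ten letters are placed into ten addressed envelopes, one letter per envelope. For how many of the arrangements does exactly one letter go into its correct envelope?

1334960

Pick the single fixed position: C(10,1) = 10 ways.
The remaining 9 must be deranged: !9 = 133496.
Total: 10 × 133496 = 1334960.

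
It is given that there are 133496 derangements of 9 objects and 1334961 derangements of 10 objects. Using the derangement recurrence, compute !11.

14684570

!11 = (11-1)·(!10 + !9) = 10·(1334961 + 133496) = 10·1468457 = 14684570.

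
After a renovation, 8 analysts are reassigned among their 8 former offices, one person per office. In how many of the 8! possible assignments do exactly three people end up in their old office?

Pick the 3 fixed positions: C(8,3) = 56 ways.
The other 5 form a derangement: !5 = 44.
Total: 56 × 44 = 2464.

2464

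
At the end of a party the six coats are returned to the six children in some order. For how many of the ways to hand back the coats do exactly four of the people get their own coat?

15

Pick the 4 fixed positions: C(6,4) = 15 ways.
The remaining 2 must be deranged: !2 = 1.
Total: 15 × 1 = 15.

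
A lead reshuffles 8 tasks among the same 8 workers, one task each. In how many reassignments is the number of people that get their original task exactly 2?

7420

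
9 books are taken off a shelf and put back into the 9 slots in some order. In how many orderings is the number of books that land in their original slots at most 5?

# with exactly i fixed is C(9,i)·!(9-i); sum over i=0..5:
  i=0: C(9,0)·!9 = 1·133496 = 133496
  i=1: C(9,1)·!8 = 9·14833 = 133497
  i=2: C(9,2)·!7 = 36·1854 = 66744
  i=3: C(9,3)·!6 = 84·265 = 22260
  i=4: C(9,4)·!5 = 126·44 = 5544
  i=5: C(9,5)·!4 = 126·9 = 1134
Total = 362675.

362675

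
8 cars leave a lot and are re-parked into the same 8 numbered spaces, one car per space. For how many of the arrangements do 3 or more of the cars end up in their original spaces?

3235

# with exactly i fixed is C(8,i)·!(8-i); sum over i=3..8:
  i=3: C(8,3)·!5 = 56·44 = 2464
  i=4: C(8,4)·!4 = 70·9 = 630
  i=5: C(8,5)·!3 = 56·2 = 112
  i=6: C(8,6)·!2 = 28·1 = 28
  i=7: C(8,7)·!1 = 8·0 = 0
  i=8: C(8,8)·!0 = 1·1 = 1
Total = 3235.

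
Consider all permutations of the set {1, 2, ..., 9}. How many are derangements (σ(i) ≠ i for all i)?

Recurrence: !9 = 9·!8 + (-1)^9.
!9 = 9·14833 - 1 = 133496

133496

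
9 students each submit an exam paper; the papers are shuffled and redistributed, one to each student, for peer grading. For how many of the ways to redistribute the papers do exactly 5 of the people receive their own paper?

1134

Pick the 5 fixed positions: C(9,5) = 126 ways.
The other 4 form a derangement: !4 = 9.
Total: 126 × 9 = 1134.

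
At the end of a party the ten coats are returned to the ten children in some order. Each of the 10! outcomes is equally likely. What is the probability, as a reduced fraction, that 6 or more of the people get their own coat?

Favorable outcomes: Σ_{i≥6} C(10,i)·!(10-i) = 210·9 + 120·2 + 45·1 + 10·0 + 1·1 = 2176.
Total outcomes: 10! = 3628800.
Probability = 2176/3628800 = 17/28350.

17/28350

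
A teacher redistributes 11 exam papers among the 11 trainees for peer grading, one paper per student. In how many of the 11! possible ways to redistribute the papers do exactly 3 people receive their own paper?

Pick the 3 fixed positions: C(11,3) = 165 ways.
The other 8 form a derangement: !8 = 14833.
Total: 165 × 14833 = 2447445.

2447445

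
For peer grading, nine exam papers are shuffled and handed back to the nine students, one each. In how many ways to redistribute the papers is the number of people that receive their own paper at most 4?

361541

Sum C(9,i)·!(9-i) for i = 0..4:
  i=0: C(9,0)·!9 = 1·133496 = 133496
  i=1: C(9,1)·!8 = 9·14833 = 133497
  i=2: C(9,2)·!7 = 36·1854 = 66744
  i=3: C(9,3)·!6 = 84·265 = 22260
  i=4: C(9,4)·!5 = 126·44 = 5544
Total = 361541.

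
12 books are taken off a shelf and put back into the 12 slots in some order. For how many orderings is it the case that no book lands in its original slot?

!12 is the nearest integer to 12!/e.
12! = 479001600, and 479001600/e ≈ 176214840.93, so !12 = 176214841.

176214841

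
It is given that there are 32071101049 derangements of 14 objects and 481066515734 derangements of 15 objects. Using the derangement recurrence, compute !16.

7697064251745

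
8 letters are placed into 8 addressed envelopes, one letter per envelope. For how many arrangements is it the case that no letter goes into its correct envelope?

14833

Recurrence: !8 = 8·!7 + (-1)^8.
!8 = 8·1854 + 1 = 14833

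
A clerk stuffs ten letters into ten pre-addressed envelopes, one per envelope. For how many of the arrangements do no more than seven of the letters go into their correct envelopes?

3628754

# with exactly i fixed is C(10,i)·!(10-i); sum over i=0..7:
  i=0: C(10,0)·!10 = 1·1334961 = 1334961
  i=1: C(10,1)·!9 = 10·133496 = 1334960
  i=2: C(10,2)·!8 = 45·14833 = 667485
  i=3: C(10,3)·!7 = 120·1854 = 222480
  i=4: C(10,4)·!6 = 210·265 = 55650
  i=5: C(10,5)·!5 = 252·44 = 11088
  i=6: C(10,6)·!4 = 210·9 = 1890
  i=7: C(10,7)·!3 = 120·2 = 240
Total = 3628754.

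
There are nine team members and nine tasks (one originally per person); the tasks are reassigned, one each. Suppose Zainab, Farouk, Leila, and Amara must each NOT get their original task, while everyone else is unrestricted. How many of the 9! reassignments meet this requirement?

229080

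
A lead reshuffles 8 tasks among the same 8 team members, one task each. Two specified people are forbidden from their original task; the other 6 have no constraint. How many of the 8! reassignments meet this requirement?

30960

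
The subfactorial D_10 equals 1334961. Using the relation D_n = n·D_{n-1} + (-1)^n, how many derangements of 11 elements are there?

14684570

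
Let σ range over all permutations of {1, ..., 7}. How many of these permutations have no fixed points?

1854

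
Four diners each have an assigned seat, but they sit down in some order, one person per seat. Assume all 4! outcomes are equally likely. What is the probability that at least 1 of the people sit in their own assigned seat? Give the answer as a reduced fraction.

Favorable outcomes: Σ_{i≥1} C(4,i)·!(4-i) = 4·2 + 6·1 + 4·0 + 1·1 = 15.
Total outcomes: 4! = 24.
Probability = 15/24 = 5/8.

5/8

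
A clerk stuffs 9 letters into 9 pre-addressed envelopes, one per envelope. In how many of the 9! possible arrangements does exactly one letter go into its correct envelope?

Pick the single fixed position: C(9,1) = 9 ways.
The remaining 8 must be deranged: !8 = 14833.
Total: 9 × 14833 = 133497.

133497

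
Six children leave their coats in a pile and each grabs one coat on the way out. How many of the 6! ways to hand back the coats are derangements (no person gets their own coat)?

Use !n = n·!(n-1) + (-1)^n.
!6 = 6·44 + 1 = 265

265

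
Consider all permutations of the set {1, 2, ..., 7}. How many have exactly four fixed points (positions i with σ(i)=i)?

70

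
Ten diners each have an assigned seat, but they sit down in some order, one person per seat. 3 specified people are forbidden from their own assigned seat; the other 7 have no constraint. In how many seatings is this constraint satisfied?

Let A_j be the event that the j-th constrained one is fixed. By inclusion-exclusion over the 3 events:
Σ_{j=0}^{3} (-1)^j C(3,j)(10-j)!
= C(3,0)·10! - C(3,1)·9! + C(3,2)·8! - C(3,3)·7!
= 3628800 - 1088640 + 120960 - 5040
= 2656080

2656080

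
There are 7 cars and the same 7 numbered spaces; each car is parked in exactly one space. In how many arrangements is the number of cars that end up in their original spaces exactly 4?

Pick the 4 fixed positions: C(7,4) = 35 ways.
The remaining 3 must be deranged: !3 = 2.
Total: 35 × 2 = 70.

70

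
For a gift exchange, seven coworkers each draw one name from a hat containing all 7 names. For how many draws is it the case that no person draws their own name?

1854

By inclusion-exclusion, !7 = Σ (-1)^k · 7!/k! for k=0..7
= 7! - 7!/1! + 7!/2! - 7!/3! + 7!/4! - 7!/5! + 7!/6! - 7!/7!
= 5040 - 5040 + 2520 - 840 + 210 - 42 + 7 - 1
= 1854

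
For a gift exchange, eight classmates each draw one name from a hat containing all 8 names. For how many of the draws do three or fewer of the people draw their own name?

Sum C(8,i)·!(8-i) for i = 0..3:
  i=0: C(8,0)·!8 = 1·14833 = 14833
  i=1: C(8,1)·!7 = 8·1854 = 14832
  i=2: C(8,2)·!6 = 28·265 = 7420
  i=3: C(8,3)·!5 = 56·44 = 2464
Total = 39549.

39549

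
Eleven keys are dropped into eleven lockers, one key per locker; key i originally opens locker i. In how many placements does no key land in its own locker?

14684570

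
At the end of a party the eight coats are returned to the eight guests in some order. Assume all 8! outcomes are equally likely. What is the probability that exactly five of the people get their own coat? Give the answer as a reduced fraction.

1/360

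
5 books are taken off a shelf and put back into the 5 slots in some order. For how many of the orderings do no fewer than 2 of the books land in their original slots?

31

# with exactly i fixed is C(5,i)·!(5-i); sum over i=2..5:
  i=2: C(5,2)·!3 = 10·2 = 20
  i=3: C(5,3)·!2 = 10·1 = 10
  i=4: C(5,4)·!1 = 5·0 = 0
  i=5: C(5,5)·!0 = 1·1 = 1
Total = 31.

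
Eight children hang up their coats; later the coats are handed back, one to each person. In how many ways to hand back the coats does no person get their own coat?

14833

Recurrence: !8 = 7·(!7 + !6).
!8 = 7·(1854 + 265) = 7·2119 = 14833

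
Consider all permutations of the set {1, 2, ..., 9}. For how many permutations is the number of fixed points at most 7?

362879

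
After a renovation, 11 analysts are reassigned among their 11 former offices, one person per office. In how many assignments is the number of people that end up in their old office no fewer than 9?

56

# with exactly i fixed is C(11,i)·!(11-i); sum over i=9..11:
  i=9: C(11,9)·!2 = 55·1 = 55
  i=10: C(11,10)·!1 = 11·0 = 0
  i=11: C(11,11)·!0 = 1·1 = 1
Total = 56.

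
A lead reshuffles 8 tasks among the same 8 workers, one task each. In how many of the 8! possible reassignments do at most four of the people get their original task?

40179

Sum C(8,i)·!(8-i) for i = 0..4:
  i=0: C(8,0)·!8 = 1·14833 = 14833
  i=1: C(8,1)·!7 = 8·1854 = 14832
  i=2: C(8,2)·!6 = 28·265 = 7420
  i=3: C(8,3)·!5 = 56·44 = 2464
  i=4: C(8,4)·!4 = 70·9 = 630
Total = 40179.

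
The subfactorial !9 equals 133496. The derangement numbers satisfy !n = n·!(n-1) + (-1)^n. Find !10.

1334961

!10 = 10·133496 + 1 = 1334961.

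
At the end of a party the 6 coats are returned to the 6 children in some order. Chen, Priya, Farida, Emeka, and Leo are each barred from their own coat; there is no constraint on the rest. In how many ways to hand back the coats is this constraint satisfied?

309

Inclusion-exclusion on the 5 forbidden self-matches:
Σ_{j=0}^{5} (-1)^j C(5,j)(6-j)!
= C(5,0)·6! - C(5,1)·5! + C(5,2)·4! - C(5,3)·3! + C(5,4)·2! - C(5,5)·1!
= 720 - 600 + 240 - 60 + 10 - 1
= 309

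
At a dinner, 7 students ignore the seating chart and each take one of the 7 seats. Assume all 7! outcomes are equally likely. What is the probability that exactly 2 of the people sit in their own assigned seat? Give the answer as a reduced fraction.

11/60

Favorable outcomes: C(7,2)·!5 = 21·44 = 924.
Total outcomes: 7! = 5040.
Probability = 924/5040 = 11/60.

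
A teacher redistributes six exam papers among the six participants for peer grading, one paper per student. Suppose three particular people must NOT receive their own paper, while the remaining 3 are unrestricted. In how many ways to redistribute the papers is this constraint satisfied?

Let A_j be the event that the j-th constrained one is fixed. By inclusion-exclusion over the 3 events:
Σ_{j=0}^{3} (-1)^j C(3,j)(6-j)!
= C(3,0)·6! - C(3,1)·5! + C(3,2)·4! - C(3,3)·3!
= 720 - 360 + 72 - 6
= 426

426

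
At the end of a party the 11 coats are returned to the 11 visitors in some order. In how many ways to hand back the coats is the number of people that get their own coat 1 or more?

# with exactly i fixed is C(11,i)·!(11-i); sum over i=1..11:
  i=1: C(11,1)·!10 = 11·1334961 = 14684571
  i=2: C(11,2)·!9 = 55·133496 = 7342280
  i=3: C(11,3)·!8 = 165·14833 = 2447445
  i=4: C(11,4)·!7 = 330·1854 = 611820
  i=5: C(11,5)·!6 = 462·265 = 122430
  i=6: C(11,6)·!5 = 462·44 = 20328
  i=7: C(11,7)·!4 = 330·9 = 2970
  i=8: C(11,8)·!3 = 165·2 = 330
  i=9: C(11,9)·!2 = 55·1 = 55
  i=10: C(11,10)·!1 = 11·0 = 0
  i=11: C(11,11)·!0 = 1·1 = 1
Total = 25232230.

25232230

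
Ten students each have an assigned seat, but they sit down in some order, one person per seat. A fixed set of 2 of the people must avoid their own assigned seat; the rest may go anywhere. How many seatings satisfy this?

Let A_j be the event that the j-th constrained one is fixed. By inclusion-exclusion over the 2 events:
Σ_{j=0}^{2} (-1)^j C(2,j)(10-j)!
= C(2,0)·10! - C(2,1)·9! + C(2,2)·8!
= 3628800 - 725760 + 40320
= 2943360

2943360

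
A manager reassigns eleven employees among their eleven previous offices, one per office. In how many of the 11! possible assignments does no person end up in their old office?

14684570

By inclusion-exclusion, !11 = Σ (-1)^k · 11!/k! for k=0..11
= 11! - 11!/1! + 11!/2! - 11!/3! + 11!/4! - 11!/5! + 11!/6! - 11!/7! + 11!/8! - 11!/9! + 11!/10! - 11!/11!
= 39916800 - 39916800 + 19958400 - 6652800 + 1663200 - 332640 + 55440 - 7920 + 990 - 110 + 11 - 1
= 14684570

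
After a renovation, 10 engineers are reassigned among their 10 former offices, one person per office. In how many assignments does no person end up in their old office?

!10 = 10! · Σ_{k=0}^{10} (-1)^k/k!
= 10! - 10!/1! + 10!/2! - 10!/3! + 10!/4! - 10!/5! + 10!/6! - 10!/7! + 10!/8! - 10!/9! + 10!/10!
= 3628800 - 3628800 + 1814400 - 604800 + 151200 - 30240 + 5040 - 720 + 90 - 10 + 1
= 1334961

1334961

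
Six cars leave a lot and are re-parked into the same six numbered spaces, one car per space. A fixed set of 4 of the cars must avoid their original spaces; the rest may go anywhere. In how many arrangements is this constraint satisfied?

362

Inclusion-exclusion on the 4 forbidden self-matches:
Σ_{j=0}^{4} (-1)^j C(4,j)(6-j)!
= C(4,0)·6! - C(4,1)·5! + C(4,2)·4! - C(4,3)·3! + C(4,4)·2!
= 720 - 480 + 144 - 24 + 2
= 362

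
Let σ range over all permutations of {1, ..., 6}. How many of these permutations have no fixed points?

!6 is the nearest integer to 6!/e.
6! = 720, and 720/e ≈ 264.87, so !6 = 265.

265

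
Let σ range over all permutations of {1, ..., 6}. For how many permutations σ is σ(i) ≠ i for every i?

265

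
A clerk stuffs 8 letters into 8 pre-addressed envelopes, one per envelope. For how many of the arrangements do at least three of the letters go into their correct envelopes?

3235

# with exactly i fixed is C(8,i)·!(8-i); sum over i=3..8:
  i=3: C(8,3)·!5 = 56·44 = 2464
  i=4: C(8,4)·!4 = 70·9 = 630
  i=5: C(8,5)·!3 = 56·2 = 112
  i=6: C(8,6)·!2 = 28·1 = 28
  i=7: C(8,7)·!1 = 8·0 = 0
  i=8: C(8,8)·!0 = 1·1 = 1
Total = 3235.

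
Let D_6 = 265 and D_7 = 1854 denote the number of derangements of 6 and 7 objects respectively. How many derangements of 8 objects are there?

14833

D_8 = (8-1)·(D_7 + D_6) = 7·(1854 + 265) = 7·2119 = 14833.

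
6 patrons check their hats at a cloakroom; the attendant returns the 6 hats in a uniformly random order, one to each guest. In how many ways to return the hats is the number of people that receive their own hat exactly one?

264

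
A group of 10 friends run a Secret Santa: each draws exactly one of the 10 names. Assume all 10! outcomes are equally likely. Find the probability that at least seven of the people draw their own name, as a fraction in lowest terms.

Favorable outcomes: Σ_{i≥7} C(10,i)·!(10-i) = 120·2 + 45·1 + 10·0 + 1·1 = 286.
Total outcomes: 10! = 3628800.
Probability = 286/3628800 = 143/1814400.

143/1814400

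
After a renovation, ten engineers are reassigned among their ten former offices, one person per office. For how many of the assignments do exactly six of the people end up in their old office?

1890

Choose which 6 of the 10 are fixed: C(10,6) = 210.
The other 4 form a derangement: !4 = 9.
Total: 210 × 9 = 1890.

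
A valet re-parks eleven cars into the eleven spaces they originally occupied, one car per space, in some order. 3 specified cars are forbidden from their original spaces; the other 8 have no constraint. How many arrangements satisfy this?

30078720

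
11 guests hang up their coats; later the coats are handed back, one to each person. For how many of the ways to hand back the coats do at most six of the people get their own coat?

39913444

# with exactly i fixed is C(11,i)·!(11-i); sum over i=0..6:
  i=0: C(11,0)·!11 = 1·14684570 = 14684570
  i=1: C(11,1)·!10 = 11·1334961 = 14684571
  i=2: C(11,2)·!9 = 55·133496 = 7342280
  i=3: C(11,3)·!8 = 165·14833 = 2447445
  i=4: C(11,4)·!7 = 330·1854 = 611820
  i=5: C(11,5)·!6 = 462·265 = 122430
  i=6: C(11,6)·!5 = 462·44 = 20328
Total = 39913444.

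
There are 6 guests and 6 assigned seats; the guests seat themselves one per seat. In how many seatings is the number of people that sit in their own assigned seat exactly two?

135

Choose which 2 of the 6 are fixed: C(6,2) = 15.
The remaining 4 must be deranged: !4 = 9.
Total: 15 × 9 = 135.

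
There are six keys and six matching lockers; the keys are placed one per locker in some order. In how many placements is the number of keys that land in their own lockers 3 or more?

56

# with exactly i fixed is C(6,i)·!(6-i); sum over i=3..6:
  i=3: C(6,3)·!3 = 20·2 = 40
  i=4: C(6,4)·!2 = 15·1 = 15
  i=5: C(6,5)·!1 = 6·0 = 0
  i=6: C(6,6)·!0 = 1·1 = 1
Total = 56.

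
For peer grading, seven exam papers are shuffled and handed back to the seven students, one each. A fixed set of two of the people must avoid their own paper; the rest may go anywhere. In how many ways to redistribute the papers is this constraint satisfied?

Inclusion-exclusion on the 2 forbidden self-matches:
Σ_{j=0}^{2} (-1)^j C(2,j)(7-j)!
= C(2,0)·7! - C(2,1)·6! + C(2,2)·5!
= 5040 - 1440 + 120
= 3720

3720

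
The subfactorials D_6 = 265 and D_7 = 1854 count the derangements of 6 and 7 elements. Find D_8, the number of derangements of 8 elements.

14833

D_8 = (8-1)·(D_7 + D_6) = 7·(1854 + 265) = 7·2119 = 14833.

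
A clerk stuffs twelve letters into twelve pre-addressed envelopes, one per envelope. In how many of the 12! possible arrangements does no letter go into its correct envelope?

The number of derangements of 12 is !12 = Σ_{k=0}^{12} (-1)^k·12!/k!
= 12! - 12!/1! + 12!/2! - 12!/3! + 12!/4! - 12!/5! + 12!/6! - 12!/7! + 12!/8! - 12!/9! + 12!/10! - 12!/11! + 12!/12!
= 479001600 - 479001600 + 239500800 - 79833600 + 19958400 - 3991680 + 665280 - 95040 + 11880 - 1320 + 132 - 12 + 1
= 176214841

176214841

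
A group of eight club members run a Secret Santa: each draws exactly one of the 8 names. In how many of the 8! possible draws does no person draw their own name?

14833

The number of derangements of 8 is !8 = Σ_{k=0}^{8} (-1)^k·8!/k!
= 8! - 8!/1! + 8!/2! - 8!/3! + 8!/4! - 8!/5! + 8!/6! - 8!/7! + 8!/8!
= 40320 - 40320 + 20160 - 6720 + 1680 - 336 + 56 - 8 + 1
= 14833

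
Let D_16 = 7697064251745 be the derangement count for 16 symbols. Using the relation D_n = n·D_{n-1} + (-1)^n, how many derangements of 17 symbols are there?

D_17 = 17·7697064251745 - 1 = 130850092279664.

130850092279664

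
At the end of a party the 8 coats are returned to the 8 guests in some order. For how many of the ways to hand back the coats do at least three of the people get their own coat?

Sum C(8,i)·!(8-i) for i = 3..8:
  i=3: C(8,3)·!5 = 56·44 = 2464
  i=4: C(8,4)·!4 = 70·9 = 630
  i=5: C(8,5)·!3 = 56·2 = 112
  i=6: C(8,6)·!2 = 28·1 = 28
  i=7: C(8,7)·!1 = 8·0 = 0
  i=8: C(8,8)·!0 = 1·1 = 1
Total = 3235.

3235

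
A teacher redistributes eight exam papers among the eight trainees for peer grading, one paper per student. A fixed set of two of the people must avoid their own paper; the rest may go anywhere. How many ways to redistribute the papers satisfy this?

Inclusion-exclusion on the 2 forbidden self-matches:
Σ_{j=0}^{2} (-1)^j C(2,j)(8-j)!
= C(2,0)·8! - C(2,1)·7! + C(2,2)·6!
= 40320 - 10080 + 720
= 30960

30960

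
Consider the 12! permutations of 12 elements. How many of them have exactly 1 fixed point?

176214840

Choose which one of the 12 is fixed: C(12,1) = 12.
The remaining 11 must be deranged: !11 = 14684570.
Total: 12 × 14684570 = 176214840.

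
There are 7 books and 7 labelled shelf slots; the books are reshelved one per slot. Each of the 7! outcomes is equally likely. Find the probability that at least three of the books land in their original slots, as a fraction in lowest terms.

407/5040

Favorable outcomes: Σ_{i≥3} C(7,i)·!(7-i) = 35·9 + 35·2 + 21·1 + 7·0 + 1·1 = 407.
Total outcomes: 7! = 5040.
Probability = 407/5040 = 407/5040.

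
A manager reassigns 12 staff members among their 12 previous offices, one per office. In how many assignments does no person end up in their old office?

The number of derangements of 12 is !12 = Σ_{k=0}^{12} (-1)^k·12!/k!
= 12! - 12!/1! + 12!/2! - 12!/3! + 12!/4! - 12!/5! + 12!/6! - 12!/7! + 12!/8! - 12!/9! + 12!/10! - 12!/11! + 12!/12!
= 479001600 - 479001600 + 239500800 - 79833600 + 19958400 - 3991680 + 665280 - 95040 + 11880 - 1320 + 132 - 12 + 1
= 176214841

176214841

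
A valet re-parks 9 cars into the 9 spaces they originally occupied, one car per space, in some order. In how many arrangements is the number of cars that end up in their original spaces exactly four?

Pick the 4 fixed positions: C(9,4) = 126 ways.
The other 5 form a derangement: !5 = 44.
Total: 126 × 44 = 5544.

5544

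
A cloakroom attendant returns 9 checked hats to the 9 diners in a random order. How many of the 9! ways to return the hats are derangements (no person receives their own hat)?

133496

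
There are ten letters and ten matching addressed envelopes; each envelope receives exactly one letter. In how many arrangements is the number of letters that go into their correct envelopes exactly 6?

Choose which 6 of the 10 are fixed: C(10,6) = 210.
The remaining 4 must be deranged: !4 = 9.
Total: 210 × 9 = 1890.

1890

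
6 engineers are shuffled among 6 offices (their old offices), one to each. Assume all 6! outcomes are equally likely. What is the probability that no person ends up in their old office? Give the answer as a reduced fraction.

53/144

Favorable outcomes: !6 = 265.
Total outcomes: 6! = 720.
Probability = 265/720 = 53/144.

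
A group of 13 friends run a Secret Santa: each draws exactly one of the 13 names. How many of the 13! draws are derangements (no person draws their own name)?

The number of derangements of 13 is !13 = Σ_{k=0}^{13} (-1)^k·13!/k!
= 13! - 13!/1! + 13!/2! - 13!/3! + 13!/4! - 13!/5! + 13!/6! - 13!/7! + 13!/8! - 13!/9! + 13!/10! - 13!/11! + 13!/12! - 13!/13!
= 6227020800 - 6227020800 + 3113510400 - 1037836800 + 259459200 - 51891840 + 8648640 - 1235520 + 154440 - 17160 + 1716 - 156 + 13 - 1
= 2290792932

2290792932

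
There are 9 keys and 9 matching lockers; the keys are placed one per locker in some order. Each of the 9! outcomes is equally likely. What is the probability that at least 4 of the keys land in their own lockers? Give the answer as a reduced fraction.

6883/362880

Favorable outcomes: Σ_{i≥4} C(9,i)·!(9-i) = 126·44 + 126·9 + 84·2 + 36·1 + 9·0 + 1·1 = 6883.
Total outcomes: 9! = 362880.
Probability = 6883/362880 = 6883/362880.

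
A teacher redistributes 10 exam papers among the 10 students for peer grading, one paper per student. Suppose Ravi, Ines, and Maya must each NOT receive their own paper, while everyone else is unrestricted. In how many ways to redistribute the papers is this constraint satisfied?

2656080

Let A_j be the event that the j-th constrained one is fixed. By inclusion-exclusion over the 3 events:
Σ_{j=0}^{3} (-1)^j C(3,j)(10-j)!
= C(3,0)·10! - C(3,1)·9! + C(3,2)·8! - C(3,3)·7!
= 3628800 - 1088640 + 120960 - 5040
= 2656080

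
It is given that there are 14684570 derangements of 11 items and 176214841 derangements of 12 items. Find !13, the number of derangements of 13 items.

!13 = (13-1)·(!12 + !11) = 12·(176214841 + 14684570) = 12·190899411 = 2290792932.

2290792932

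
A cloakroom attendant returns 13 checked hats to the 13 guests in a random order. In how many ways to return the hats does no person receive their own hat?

2290792932

!13 is the nearest integer to 13!/e.
13! = 6227020800, and 6227020800/e ≈ 2290792932.07, so !13 = 2290792932.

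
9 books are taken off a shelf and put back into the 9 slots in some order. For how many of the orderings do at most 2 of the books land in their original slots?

333737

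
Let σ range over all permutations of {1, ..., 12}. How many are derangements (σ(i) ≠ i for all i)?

176214841

The subfactorial !12 = [12!/e] (nearest integer).
12! = 479001600, and 479001600/e ≈ 176214840.93, so !12 = 176214841.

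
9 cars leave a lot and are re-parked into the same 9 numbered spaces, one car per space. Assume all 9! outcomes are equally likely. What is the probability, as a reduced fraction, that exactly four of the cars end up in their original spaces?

11/720

Favorable outcomes: C(9,4)·!5 = 126·44 = 5544.
Total outcomes: 9! = 362880.
Probability = 5544/362880 = 11/720.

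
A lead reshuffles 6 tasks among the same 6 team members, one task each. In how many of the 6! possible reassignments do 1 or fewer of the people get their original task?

# with exactly i fixed is C(6,i)·!(6-i); sum over i=0..1:
  i=0: C(6,0)·!6 = 1·265 = 265
  i=1: C(6,1)·!5 = 6·44 = 264
Total = 529.

529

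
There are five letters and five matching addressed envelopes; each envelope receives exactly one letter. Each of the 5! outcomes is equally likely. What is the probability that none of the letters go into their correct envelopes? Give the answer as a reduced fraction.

11/30

Favorable outcomes: !5 = 44.
Total outcomes: 5! = 120.
Probability = 44/120 = 11/30.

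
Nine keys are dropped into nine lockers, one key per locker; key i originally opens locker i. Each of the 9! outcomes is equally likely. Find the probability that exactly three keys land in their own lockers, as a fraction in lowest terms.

53/864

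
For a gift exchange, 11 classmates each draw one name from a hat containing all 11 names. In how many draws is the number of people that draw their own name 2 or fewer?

36711421

# with exactly i fixed is C(11,i)·!(11-i); sum over i=0..2:
  i=0: C(11,0)·!11 = 1·14684570 = 14684570
  i=1: C(11,1)·!10 = 11·1334961 = 14684571
  i=2: C(11,2)·!9 = 55·133496 = 7342280
Total = 36711421.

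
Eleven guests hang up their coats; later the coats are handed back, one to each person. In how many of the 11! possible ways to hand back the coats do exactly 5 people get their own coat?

122430

Pick the 5 fixed positions: C(11,5) = 462 ways.
The remaining 6 must be deranged: !6 = 265.
Total: 462 × 265 = 122430.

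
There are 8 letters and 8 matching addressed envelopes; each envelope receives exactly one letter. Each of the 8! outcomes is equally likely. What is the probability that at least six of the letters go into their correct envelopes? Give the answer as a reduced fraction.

29/40320

Favorable outcomes: Σ_{i≥6} C(8,i)·!(8-i) = 28·1 + 8·0 + 1·1 = 29.
Total outcomes: 8! = 40320.
Probability = 29/40320 = 29/40320.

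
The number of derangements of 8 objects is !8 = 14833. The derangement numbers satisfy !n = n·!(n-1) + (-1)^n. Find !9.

!9 = 9·14833 - 1 = 133496.

133496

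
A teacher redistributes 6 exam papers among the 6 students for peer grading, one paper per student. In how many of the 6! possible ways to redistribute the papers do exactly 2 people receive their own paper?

Pick the 2 fixed positions: C(6,2) = 15 ways.
The other 4 form a derangement: !4 = 9.
Total: 15 × 9 = 135.

135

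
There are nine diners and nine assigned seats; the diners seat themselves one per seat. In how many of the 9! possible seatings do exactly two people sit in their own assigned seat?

66744

Pick the 2 fixed positions: C(9,2) = 36 ways.
The remaining 7 must be deranged: !7 = 1854.
Total: 36 × 1854 = 66744.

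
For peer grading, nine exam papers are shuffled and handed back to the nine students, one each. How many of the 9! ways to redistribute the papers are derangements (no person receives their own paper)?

133496

!9 is the nearest integer to 9!/e.
9! = 362880, and 362880/e ≈ 133496.09, so !9 = 133496.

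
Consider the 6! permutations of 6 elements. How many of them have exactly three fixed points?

Pick the 3 fixed positions: C(6,3) = 20 ways.
The other 3 form a derangement: !3 = 2.
Total: 20 × 2 = 40.

40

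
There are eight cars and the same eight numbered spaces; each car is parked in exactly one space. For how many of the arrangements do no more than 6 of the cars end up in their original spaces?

40319

# with exactly i fixed is C(8,i)·!(8-i); sum over i=0..6:
  i=0: C(8,0)·!8 = 1·14833 = 14833
  i=1: C(8,1)·!7 = 8·1854 = 14832
  i=2: C(8,2)·!6 = 28·265 = 7420
  i=3: C(8,3)·!5 = 56·44 = 2464
  i=4: C(8,4)·!4 = 70·9 = 630
  i=5: C(8,5)·!3 = 56·2 = 112
  i=6: C(8,6)·!2 = 28·1 = 28
Total = 40319.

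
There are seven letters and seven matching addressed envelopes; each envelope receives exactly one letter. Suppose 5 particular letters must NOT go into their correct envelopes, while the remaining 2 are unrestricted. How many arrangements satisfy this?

Let A_j be the event that the j-th constrained one is fixed. By inclusion-exclusion over the 5 events:
Σ_{j=0}^{5} (-1)^j C(5,j)(7-j)!
= C(5,0)·7! - C(5,1)·6! + C(5,2)·5! - C(5,3)·4! + C(5,4)·3! - C(5,5)·2!
= 5040 - 3600 + 1200 - 240 + 30 - 2
= 2428

2428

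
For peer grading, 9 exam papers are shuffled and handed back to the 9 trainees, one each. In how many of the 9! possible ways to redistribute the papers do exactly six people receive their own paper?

168

Choose which 6 of the 9 are fixed: C(9,6) = 84.
The other 3 form a derangement: !3 = 2.
Total: 84 × 2 = 168.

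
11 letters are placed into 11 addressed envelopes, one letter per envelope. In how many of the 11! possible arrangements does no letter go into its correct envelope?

!11 is the nearest integer to 11!/e.
11! = 39916800, and 39916800/e ≈ 14684570.08, so !11 = 14684570.

14684570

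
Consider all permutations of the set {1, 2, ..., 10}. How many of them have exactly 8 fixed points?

45

Pick the 8 fixed positions: C(10,8) = 45 ways.
The other 2 form a derangement: !2 = 1.
Total: 45 × 1 = 45.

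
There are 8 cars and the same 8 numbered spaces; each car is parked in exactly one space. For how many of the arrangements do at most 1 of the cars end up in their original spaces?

Sum C(8,i)·!(8-i) for i = 0..1:
  i=0: C(8,0)·!8 = 1·14833 = 14833
  i=1: C(8,1)·!7 = 8·1854 = 14832
Total = 29665.

29665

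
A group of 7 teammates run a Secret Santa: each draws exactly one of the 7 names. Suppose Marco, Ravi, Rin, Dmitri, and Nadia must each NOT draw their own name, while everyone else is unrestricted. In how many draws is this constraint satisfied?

Let A_j be the event that the j-th constrained one is fixed. By inclusion-exclusion over the 5 events:
Σ_{j=0}^{5} (-1)^j C(5,j)(7-j)!
= C(5,0)·7! - C(5,1)·6! + C(5,2)·5! - C(5,3)·4! + C(5,4)·3! - C(5,5)·2!
= 5040 - 3600 + 1200 - 240 + 30 - 2
= 2428

2428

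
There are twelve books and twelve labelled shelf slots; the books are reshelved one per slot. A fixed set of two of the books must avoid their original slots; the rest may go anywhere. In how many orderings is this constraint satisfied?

402796800

Inclusion-exclusion on the 2 forbidden self-matches:
Σ_{j=0}^{2} (-1)^j C(2,j)(12-j)!
= C(2,0)·12! - C(2,1)·11! + C(2,2)·10!
= 479001600 - 79833600 + 3628800
= 402796800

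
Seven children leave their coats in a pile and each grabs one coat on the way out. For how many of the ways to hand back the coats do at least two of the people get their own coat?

1331

# with exactly i fixed is C(7,i)·!(7-i); sum over i=2..7:
  i=2: C(7,2)·!5 = 21·44 = 924
  i=3: C(7,3)·!4 = 35·9 = 315
  i=4: C(7,4)·!3 = 35·2 = 70
  i=5: C(7,5)·!2 = 21·1 = 21
  i=6: C(7,6)·!1 = 7·0 = 0
  i=7: C(7,7)·!0 = 1·1 = 1
Total = 1331.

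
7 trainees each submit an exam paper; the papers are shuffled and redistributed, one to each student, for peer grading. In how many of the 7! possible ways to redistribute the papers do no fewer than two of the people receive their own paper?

1331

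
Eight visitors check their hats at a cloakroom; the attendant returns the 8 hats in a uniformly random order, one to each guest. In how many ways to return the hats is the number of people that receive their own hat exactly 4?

630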